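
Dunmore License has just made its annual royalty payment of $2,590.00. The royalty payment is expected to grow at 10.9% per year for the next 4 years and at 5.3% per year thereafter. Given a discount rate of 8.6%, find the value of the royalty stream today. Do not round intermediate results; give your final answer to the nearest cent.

$100791.58

D_1 = 2872.31000
D_2 = 3185.39179
D_3 = 3532.59950
D_4 = 3917.65284
Terminal value at year 4: TV = D_4×(1+g_2)/(r−g_2) = 4125.28844/0.033 = 125008.74062
P_0 = D_1/(1+r)^1 + D_2/(1+r)^2 + D_3/(1+r)^3 + D_4/(1+r)^4 + TV/(1+r)^4
    = 2644.85267 + 2700.86705 + 2758.06773 + 2816.47984 + 89871.31140 = 100791.57869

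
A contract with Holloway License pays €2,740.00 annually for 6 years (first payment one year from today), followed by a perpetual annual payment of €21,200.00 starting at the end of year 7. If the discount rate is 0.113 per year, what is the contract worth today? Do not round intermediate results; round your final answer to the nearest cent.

€110185.20

PV of 6-year annuity: €2,740.00 × [1 − (1+0.113)^−6] / 0.113 = 11492.18052
Perpetuity value at year 6: €21,200.00 / 0.113 = 187610.61947
PV of perpetuity: 187610.61947 / (1+0.113)^6 = 98693.01838
Total PV = 11492.18052 + 98693.01838 = 110185.19890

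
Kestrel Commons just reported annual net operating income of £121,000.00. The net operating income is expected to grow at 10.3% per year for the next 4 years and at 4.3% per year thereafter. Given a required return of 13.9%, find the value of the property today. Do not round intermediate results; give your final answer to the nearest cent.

D_1 = 133463.00000
D_2 = 147209.68900
D_3 = 162372.28697
D_4 = 179096.63252
Terminal value at year 4: TV = D_4×(1+g_2)/(r−g_2) = 186797.78772/0.096 = 1945810.28878
P_0 = D_1/(1+r)^1 + D_2/(1+r)^2 + D_3/(1+r)^3 + D_4/(1+r)^4 + TV/(1+r)^4
    = 117175.59263 + 113472.06204 + 109885.58774 + 106412.46995 + 1156127.14748 = 1603072.85984

£1603072.86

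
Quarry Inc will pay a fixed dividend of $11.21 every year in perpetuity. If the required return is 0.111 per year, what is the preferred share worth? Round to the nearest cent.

$100.99

Level perpetuity: PV = C / r = $11.21 / 0.111 = $100.99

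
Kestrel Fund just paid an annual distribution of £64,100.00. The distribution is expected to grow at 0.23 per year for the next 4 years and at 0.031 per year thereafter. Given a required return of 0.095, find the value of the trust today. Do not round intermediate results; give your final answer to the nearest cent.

£1989781.66

D_1 = 78843.00000
D_2 = 96976.89000
D_3 = 119281.57470
D_4 = 146716.33688
Terminal value at year 4: TV = D_4×(1+g_2)/(r−g_2) = 151264.54332/0.064 = 2363508.48944
P_0 = D_1/(1+r)^1 + D_2/(1+r)^2 + D_3/(1+r)^3 + D_4/(1+r)^4 + TV/(1+r)^4
    = 72002.73973 + 80879.78983 + 90851.27077 + 102052.11237 + 1643995.74769 = 1989781.66038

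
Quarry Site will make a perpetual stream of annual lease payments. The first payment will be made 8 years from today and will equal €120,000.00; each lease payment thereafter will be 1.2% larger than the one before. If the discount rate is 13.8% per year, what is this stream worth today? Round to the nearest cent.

€385314.07

Value at end of year 7: C₁ / (r − g) = €120,000.00 / (0.138 − 0.012) = €952,380.9524
Discount to today: PV = €952,380.9524 / (1 + 0.138)^7 = €952,380.9524 / 2.471700 = €385,314.07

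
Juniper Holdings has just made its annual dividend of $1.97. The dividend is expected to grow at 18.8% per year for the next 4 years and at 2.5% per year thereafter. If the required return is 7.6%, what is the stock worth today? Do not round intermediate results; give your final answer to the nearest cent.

D_1 = 2.34036
D_2 = 2.78035
D_3 = 3.30305
D_4 = 3.92403
Terminal value at year 4: TV = D_4×(1+g_2)/(r−g_2) = 4.02213/0.051 = 78.86525
P_0 = D_1/(1+r)^1 + D_2/(1+r)^2 + D_3/(1+r)^3 + D_4/(1+r)^4 + TV/(1+r)^4
    = 2.17506 + 2.40146 + 2.65142 + 2.92741 + 58.83511 = 68.99045

$68.99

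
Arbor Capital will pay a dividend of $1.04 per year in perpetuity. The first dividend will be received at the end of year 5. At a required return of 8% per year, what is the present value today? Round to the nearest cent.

Value at end of year 4: C / r = $1.04 / 0.08 = $13.0000
Discount to today: PV = $13.0000 / (1 + 0.08)^4 = $13.0000 / 1.360489 = $9.56

$9.56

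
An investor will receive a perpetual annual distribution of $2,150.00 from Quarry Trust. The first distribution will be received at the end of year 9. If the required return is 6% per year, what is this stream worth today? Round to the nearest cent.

Value at end of year 8: C / r = $2,150.00 / 0.06 = $35,833.3333
Discount to today: PV = $35,833.3333 / (1 + 0.06)^8 = $35,833.3333 / 1.593848 = $22,482.28

$22482.28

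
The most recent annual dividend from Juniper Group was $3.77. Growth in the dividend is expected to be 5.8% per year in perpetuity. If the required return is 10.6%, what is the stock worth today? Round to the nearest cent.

$83.10

D₁ = D₀ × (1 + g) = $3.77 × 1.058 = $3.9887
Growing perpetuity: P = D₁ / (r − g) = $3.9887 / (0.106 − 0.058) = $83.10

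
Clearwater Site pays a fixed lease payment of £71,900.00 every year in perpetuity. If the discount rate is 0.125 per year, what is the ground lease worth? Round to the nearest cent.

£575200.00

Level perpetuity: PV = C / r = £71,900.00 / 0.125 = £575,200.00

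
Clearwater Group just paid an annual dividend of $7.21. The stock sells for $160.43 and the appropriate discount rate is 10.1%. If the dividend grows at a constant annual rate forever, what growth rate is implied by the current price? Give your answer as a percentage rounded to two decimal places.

P = D₀(1+g)/(r−g) ⇒ P(r−g) = D₀(1+g) ⇒ g(P+D₀) = P·r − D₀
g = (P·r − D₀)/(P + D₀) = ($160.43×0.101 − $7.21) / ($160.43 + $7.21) = 0.053647

5.36%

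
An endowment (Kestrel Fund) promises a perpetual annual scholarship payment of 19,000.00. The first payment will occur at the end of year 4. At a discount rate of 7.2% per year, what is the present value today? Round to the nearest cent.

214208.52

Value at end of year 3: C / r = 19,000.00 / 0.072 = 263,888.8889
Discount to today: PV = 263,888.8889 / (1 + 0.072)^3 = 263,888.8889 / 1.231925 = 214,208.52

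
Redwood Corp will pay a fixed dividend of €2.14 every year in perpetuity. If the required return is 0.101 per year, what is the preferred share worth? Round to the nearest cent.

Level perpetuity: PV = C / r = €2.14 / 0.101 = €21.19

€21.19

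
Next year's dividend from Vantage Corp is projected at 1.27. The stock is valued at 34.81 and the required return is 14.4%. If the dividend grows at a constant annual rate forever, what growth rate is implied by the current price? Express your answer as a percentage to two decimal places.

10.75%

P = D₁/(r−g) ⇒ g = r − D₁/P = 0.144 − 1.27/34.81 = 0.107516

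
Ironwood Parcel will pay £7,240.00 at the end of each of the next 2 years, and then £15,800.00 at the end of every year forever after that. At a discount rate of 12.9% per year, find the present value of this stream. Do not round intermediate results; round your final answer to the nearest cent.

PV of 2-year annuity: £7,240.00 × [1 − (1+0.129)^−2] / 0.129 = 12092.78534
Perpetuity value at year 2: £15,800.00 / 0.129 = 122480.62016
PV of perpetuity: 122480.62016 / (1+0.129)^2 = 96090.28750
Total PV = 12092.78534 + 96090.28750 = 108183.07285

£108183.07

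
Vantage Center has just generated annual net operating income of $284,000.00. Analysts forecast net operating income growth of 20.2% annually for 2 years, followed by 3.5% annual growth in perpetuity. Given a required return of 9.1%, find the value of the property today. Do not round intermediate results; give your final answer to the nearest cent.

$7028953.52

D_1 = 341368.00000
D_2 = 410324.33600
Terminal value at year 2: TV = D_2×(1+g_2)/(r−g_2) = 424685.68776/0.056 = 7583672.99571
P_0 = D_1/(1+r)^1 + D_2/(1+r)^2 + TV/(1+r)^2
    = 312894.59212 + 344728.96400 + 6371329.95966 = 7028953.51578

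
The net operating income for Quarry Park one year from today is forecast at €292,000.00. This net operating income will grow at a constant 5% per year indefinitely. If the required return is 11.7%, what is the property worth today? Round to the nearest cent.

€4358208.96

Growing perpetuity: P = D₁ / (r − g) = €292,000.0000 / (0.117 − 0.05) = €4,358,208.96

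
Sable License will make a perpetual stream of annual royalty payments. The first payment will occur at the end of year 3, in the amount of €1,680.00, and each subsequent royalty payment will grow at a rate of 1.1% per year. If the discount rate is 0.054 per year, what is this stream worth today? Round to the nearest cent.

€35168.97

Value at end of year 2: C₁ / (r − g) = €1,680.00 / (0.054 − 0.011) = €39,069.7674
Discount to today: PV = €39,069.7674 / (1 + 0.054)^2 = €39,069.7674 / 1.110916 = €35,168.97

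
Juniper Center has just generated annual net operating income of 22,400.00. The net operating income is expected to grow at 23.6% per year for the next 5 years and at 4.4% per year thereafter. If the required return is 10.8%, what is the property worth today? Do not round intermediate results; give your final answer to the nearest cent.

D_1 = 27686.40000
D_2 = 34220.39040
D_3 = 42296.40253
D_4 = 52278.35353
D_5 = 64616.04497
Terminal value at year 5: TV = D_5×(1+g_2)/(r−g_2) = 67459.15094/0.064 = 1054049.23351
P_0 = D_1/(1+r)^1 + D_2/(1+r)^2 + D_3/(1+r)^3 + D_4/(1+r)^4 + D_5/(1+r)^5 + TV/(1+r)^5
    = 24987.72563 + 27874.39430 + 31094.54093 + 34686.69006 + 38693.81671 + 631192.88513 = 788530.05277

788530.05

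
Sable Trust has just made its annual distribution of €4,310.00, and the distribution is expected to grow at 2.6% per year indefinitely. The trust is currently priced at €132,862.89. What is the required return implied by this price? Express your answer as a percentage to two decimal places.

D₁ = €4,310.00 × 1.026 = €4,422.0600
P = D₁/(r − g) ⇒ r = D₁/P + g = €4,422.0600/€132,862.89 + 0.026 = 0.033283 + 0.026 = 0.059283

5.93%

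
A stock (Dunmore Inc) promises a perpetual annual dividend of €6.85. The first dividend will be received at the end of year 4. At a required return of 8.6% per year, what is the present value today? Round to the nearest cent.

Value at end of year 3: C / r = €6.85 / 0.086 = €79.6512
Discount to today: PV = €79.6512 / (1 + 0.086)^3 = €79.6512 / 1.280824 = €62.19

€62.19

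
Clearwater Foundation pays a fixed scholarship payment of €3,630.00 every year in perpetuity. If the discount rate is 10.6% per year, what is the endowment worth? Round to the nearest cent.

Level perpetuity: PV = C / r = €3,630.00 / 0.106 = €34,245.28

€34245.28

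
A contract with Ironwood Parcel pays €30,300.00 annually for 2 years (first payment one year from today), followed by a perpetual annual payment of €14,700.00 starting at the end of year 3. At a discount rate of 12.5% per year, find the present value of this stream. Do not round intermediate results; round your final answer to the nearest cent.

€143792.59

PV of 2-year annuity: €30,300.00 × [1 − (1+0.125)^−2] / 0.125 = 50874.07407
Perpetuity value at year 2: €14,700.00 / 0.125 = 117600.00000
PV of perpetuity: 117600.00000 / (1+0.125)^2 = 92918.51852
Total PV = 50874.07407 + 92918.51852 = 143792.59259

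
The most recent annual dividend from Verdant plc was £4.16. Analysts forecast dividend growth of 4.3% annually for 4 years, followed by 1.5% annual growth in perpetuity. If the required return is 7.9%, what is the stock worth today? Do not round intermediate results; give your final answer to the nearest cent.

D_1 = 4.33888
D_2 = 4.52545
D_3 = 4.72005
D_4 = 4.92301
Terminal value at year 4: TV = D_4×(1+g_2)/(r−g_2) = 4.99685/0.064 = 78.07583
P_0 = D_1/(1+r)^1 + D_2/(1+r)^2 + D_3/(1+r)^3 + D_4/(1+r)^4 + TV/(1+r)^4
    = 4.02120 + 3.88704 + 3.75735 + 3.63199 + 57.60111 = 72.89870

£72.90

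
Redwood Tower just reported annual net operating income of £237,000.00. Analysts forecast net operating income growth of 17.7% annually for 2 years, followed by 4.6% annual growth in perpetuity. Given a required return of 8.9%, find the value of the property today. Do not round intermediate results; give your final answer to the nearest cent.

D_1 = 278949.00000
D_2 = 328322.97300
Terminal value at year 2: TV = D_2×(1+g_2)/(r−g_2) = 343425.82976/0.043 = 7986647.20367
P_0 = D_1/(1+r)^1 + D_2/(1+r)^2 + TV/(1+r)^2
    = 256151.51515 + 276850.62749 + 6734552.47329 = 7267554.61593

£7267554.62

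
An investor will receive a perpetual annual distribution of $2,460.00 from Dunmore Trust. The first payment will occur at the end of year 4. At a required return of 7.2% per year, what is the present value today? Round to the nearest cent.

$27734.37

Value at end of year 3: C / r = $2,460.00 / 0.072 = $34,166.6667
Discount to today: PV = $34,166.6667 / (1 + 0.072)^3 = $34,166.6667 / 1.231925 = $27,734.37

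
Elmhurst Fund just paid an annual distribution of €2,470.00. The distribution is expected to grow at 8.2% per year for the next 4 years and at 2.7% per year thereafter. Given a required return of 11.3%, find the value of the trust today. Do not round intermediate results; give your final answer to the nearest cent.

€35555.88

D_1 = 2672.54000
D_2 = 2891.68828
D_3 = 3128.80672
D_4 = 3385.36887
Terminal value at year 4: TV = D_4×(1+g_2)/(r−g_2) = 3476.77383/0.086 = 40427.60267
P_0 = D_1/(1+r)^1 + D_2/(1+r)^2 + D_3/(1+r)^3 + D_4/(1+r)^4 + TV/(1+r)^4
    = 2401.20395 + 2334.32406 + 2269.30695 + 2206.10073 + 26344.94713 = 35555.88282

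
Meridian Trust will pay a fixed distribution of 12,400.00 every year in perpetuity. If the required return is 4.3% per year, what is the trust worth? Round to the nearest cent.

Level perpetuity: PV = C / r = 12,400.00 / 0.043 = 288,372.09

288372.09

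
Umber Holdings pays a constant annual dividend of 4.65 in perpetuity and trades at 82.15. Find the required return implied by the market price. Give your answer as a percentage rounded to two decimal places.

5.66%

P = C/r ⇒ r = C/P = 4.65/82.15 = 0.056604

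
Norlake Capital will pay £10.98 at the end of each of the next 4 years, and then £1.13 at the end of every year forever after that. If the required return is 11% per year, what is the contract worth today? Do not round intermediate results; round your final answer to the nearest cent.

PV of 4-year annuity: £10.98 × [1 − (1+0.11)^−4] / 0.11 = 34.06485
Perpetuity value at year 4: £1.13 / 0.11 = 10.27273
PV of perpetuity: 10.27273 / (1+0.11)^4 = 6.76696
Total PV = 34.06485 + 6.76696 = 40.83182

£40.83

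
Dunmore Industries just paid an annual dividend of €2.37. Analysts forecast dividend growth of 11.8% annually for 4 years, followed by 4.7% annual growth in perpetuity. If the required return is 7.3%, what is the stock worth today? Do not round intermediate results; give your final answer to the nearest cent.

€123.00

D_1 = 2.64966
D_2 = 2.96232
D_3 = 3.31187
D_4 = 3.70267
Terminal value at year 4: TV = D_4×(1+g_2)/(r−g_2) = 3.87670/0.026 = 149.10386
P_0 = D_1/(1+r)^1 + D_2/(1+r)^2 + D_3/(1+r)^3 + D_4/(1+r)^4 + TV/(1+r)^4
    = 2.46939 + 2.57296 + 2.68086 + 2.79329 + 112.48381 = 123.00031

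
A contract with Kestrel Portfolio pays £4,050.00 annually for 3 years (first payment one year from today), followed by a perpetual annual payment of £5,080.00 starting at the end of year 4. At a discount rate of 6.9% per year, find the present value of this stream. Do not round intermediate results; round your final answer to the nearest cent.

PV of 3-year annuity: £4,050.00 × [1 − (1+0.069)^−3] / 0.069 = 10647.92854
Perpetuity value at year 3: £5,080.00 / 0.069 = 73623.18841
PV of perpetuity: 73623.18841 / (1+0.069)^3 = 60267.26816
Total PV = 10647.92854 + 60267.26816 = 70915.19670

£70915.20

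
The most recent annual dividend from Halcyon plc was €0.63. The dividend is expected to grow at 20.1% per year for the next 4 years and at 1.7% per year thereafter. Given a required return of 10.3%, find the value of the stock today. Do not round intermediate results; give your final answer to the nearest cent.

€13.60

D_1 = 0.75663
D_2 = 0.90871
D_3 = 1.09136
D_4 = 1.31073
Terminal value at year 4: TV = D_4×(1+g_2)/(r−g_2) = 1.33301/0.086 = 15.50012
P_0 = D_1/(1+r)^1 + D_2/(1+r)^2 + D_3/(1+r)^3 + D_4/(1+r)^4 + TV/(1+r)^4
    = 0.68597 + 0.74692 + 0.81329 + 0.88554 + 10.47208 = 13.60381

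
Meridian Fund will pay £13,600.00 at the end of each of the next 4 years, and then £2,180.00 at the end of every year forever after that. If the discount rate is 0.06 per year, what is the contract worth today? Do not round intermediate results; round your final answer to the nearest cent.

PV of 4-year annuity: £13,600.00 × [1 − (1+0.06)^−4] / 0.06 = 47125.43633
Perpetuity value at year 4: £2,180.00 / 0.06 = 36333.33333
PV of perpetuity: 36333.33333 / (1+0.06)^4 = 28779.40310
Total PV = 47125.43633 + 28779.40310 = 75904.83943

£75904.84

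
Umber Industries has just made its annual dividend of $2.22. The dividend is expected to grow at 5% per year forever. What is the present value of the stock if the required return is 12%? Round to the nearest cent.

$33.30

D₁ = D₀ × (1 + g) = $2.22 × 1.05 = $2.3310
Growing perpetuity: P = D₁ / (r − g) = $2.3310 / (0.12 − 0.05) = $33.30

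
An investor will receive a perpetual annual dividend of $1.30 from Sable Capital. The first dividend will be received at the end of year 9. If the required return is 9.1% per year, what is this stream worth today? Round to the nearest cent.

Value at end of year 8: C / r = $1.30 / 0.091 = $14.2857
Discount to today: PV = $14.2857 / (1 + 0.091)^8 = $14.2857 / 2.007234 = $7.12

$7.12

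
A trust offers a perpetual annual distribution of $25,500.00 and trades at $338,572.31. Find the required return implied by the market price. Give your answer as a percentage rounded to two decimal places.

P = C/r ⇒ r = C/P = $25,500.00/$338,572.31 = 0.075316

7.53%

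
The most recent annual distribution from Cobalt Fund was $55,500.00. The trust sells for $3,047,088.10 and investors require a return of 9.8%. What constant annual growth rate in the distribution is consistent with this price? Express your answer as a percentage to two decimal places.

P = D₀(1+g)/(r−g) ⇒ P(r−g) = D₀(1+g) ⇒ g(P+D₀) = P·r − D₀
g = (P·r − D₀)/(P + D₀) = ($3,047,088.10×0.098 − $55,500.00) / ($3,047,088.10 + $55,500.00) = 0.078359

7.84%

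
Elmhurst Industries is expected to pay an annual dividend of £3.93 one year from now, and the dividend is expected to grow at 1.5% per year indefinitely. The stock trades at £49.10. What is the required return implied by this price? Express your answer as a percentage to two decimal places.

9.50%

P = D₁/(r − g) ⇒ r = D₁/P + g = £3.9300/£49.10 + 0.015 = 0.080041 + 0.015 = 0.095041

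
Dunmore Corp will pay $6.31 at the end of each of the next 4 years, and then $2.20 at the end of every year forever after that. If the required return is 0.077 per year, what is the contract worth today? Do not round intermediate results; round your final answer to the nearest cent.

$42.28

PV of 4-year annuity: $6.31 × [1 − (1+0.077)^−4] / 0.077 = 21.03984
Perpetuity value at year 4: $2.20 / 0.077 = 28.57143
PV of perpetuity: 28.57143 / (1+0.077)^4 = 21.23583
Total PV = 21.03984 + 21.23583 = 42.27567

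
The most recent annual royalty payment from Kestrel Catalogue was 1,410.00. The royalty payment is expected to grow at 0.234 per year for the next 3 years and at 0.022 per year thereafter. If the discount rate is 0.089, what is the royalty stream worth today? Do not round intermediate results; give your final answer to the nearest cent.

36753.47

D_1 = 1739.94000
D_2 = 2147.08596
D_3 = 2649.50407
Terminal value at year 3: TV = D_3×(1+g_2)/(r−g_2) = 2707.79316/0.067 = 40414.82335
P_0 = D_1/(1+r)^1 + D_2/(1+r)^2 + D_3/(1+r)^3 + TV/(1+r)^3
    = 1597.74105 + 1810.47975 + 2051.54455 + 31293.70942 = 36753.47477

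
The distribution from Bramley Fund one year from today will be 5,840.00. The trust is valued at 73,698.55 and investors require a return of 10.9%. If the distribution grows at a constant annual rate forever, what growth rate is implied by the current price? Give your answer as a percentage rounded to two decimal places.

P = D₁/(r−g) ⇒ g = r − D₁/P = 0.109 − 5,840.00/73,698.55 = 0.029758

2.98%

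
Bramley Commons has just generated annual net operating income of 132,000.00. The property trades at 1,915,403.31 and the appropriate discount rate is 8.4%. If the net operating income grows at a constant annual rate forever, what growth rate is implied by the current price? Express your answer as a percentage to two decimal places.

1.41%

P = D₀(1+g)/(r−g) ⇒ P(r−g) = D₀(1+g) ⇒ g(P+D₀) = P·r − D₀
g = (P·r − D₀)/(P + D₀) = (1,915,403.31×0.084 − 132,000.00) / (1,915,403.31 + 132,000.00) = 0.014112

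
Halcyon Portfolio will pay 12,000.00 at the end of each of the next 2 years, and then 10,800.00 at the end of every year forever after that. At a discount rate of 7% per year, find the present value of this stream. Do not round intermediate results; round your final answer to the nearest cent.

156455.34

PV of 2-year annuity: 12,000.00 × [1 − (1+0.07)^−2] / 0.07 = 21696.21801
Perpetuity value at year 2: 10,800.00 / 0.07 = 154285.71429
PV of perpetuity: 154285.71429 / (1+0.07)^2 = 134759.11808
Total PV = 21696.21801 + 134759.11808 = 156455.33609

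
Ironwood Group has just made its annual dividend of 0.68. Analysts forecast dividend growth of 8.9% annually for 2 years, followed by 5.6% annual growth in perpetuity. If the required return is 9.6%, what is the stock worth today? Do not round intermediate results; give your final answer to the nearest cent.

19.07

D_1 = 0.74052
D_2 = 0.80643
Terminal value at year 2: TV = D_2×(1+g_2)/(r−g_2) = 0.85159/0.04 = 21.28965
P_0 = D_1/(1+r)^1 + D_2/(1+r)^2 + TV/(1+r)^2
    = 0.67566 + 0.67134 + 17.72342 = 19.07042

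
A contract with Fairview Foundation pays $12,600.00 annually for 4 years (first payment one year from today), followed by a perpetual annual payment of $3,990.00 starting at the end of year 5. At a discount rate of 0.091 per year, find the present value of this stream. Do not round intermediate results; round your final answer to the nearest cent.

$71679.03

PV of 4-year annuity: $12,600.00 × [1 − (1+0.091)^−4] / 0.091 = 40731.03176
Perpetuity value at year 4: $3,990.00 / 0.091 = 43846.15385
PV of perpetuity: 43846.15385 / (1+0.091)^4 = 30947.99379
Total PV = 40731.03176 + 30947.99379 = 71679.02555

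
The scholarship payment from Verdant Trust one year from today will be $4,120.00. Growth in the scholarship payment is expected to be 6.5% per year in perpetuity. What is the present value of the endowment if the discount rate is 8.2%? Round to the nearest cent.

$242352.94

Growing perpetuity: P = D₁ / (r − g) = $4,120.0000 / (0.082 − 0.065) = $242,352.94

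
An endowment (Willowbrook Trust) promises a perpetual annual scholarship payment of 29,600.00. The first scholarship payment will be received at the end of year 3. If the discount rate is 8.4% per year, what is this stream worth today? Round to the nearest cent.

299884.39

Value at end of year 2: C / r = 29,600.00 / 0.084 = 352,380.9524
Discount to today: PV = 352,380.9524 / (1 + 0.084)^2 = 352,380.9524 / 1.175056 = 299,884.39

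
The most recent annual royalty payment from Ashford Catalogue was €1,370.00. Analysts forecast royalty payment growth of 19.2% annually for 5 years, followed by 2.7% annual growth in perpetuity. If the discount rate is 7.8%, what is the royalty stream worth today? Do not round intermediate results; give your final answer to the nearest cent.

D_1 = 1633.04000
D_2 = 1946.58368
D_3 = 2320.32775
D_4 = 2765.83067
D_5 = 3296.87016
Terminal value at year 5: TV = D_5×(1+g_2)/(r−g_2) = 3385.88566/0.051 = 66389.91486
P_0 = D_1/(1+r)^1 + D_2/(1+r)^2 + D_3/(1+r)^3 + D_4/(1+r)^4 + D_5/(1+r)^5 + TV/(1+r)^5
    = 1514.87941 + 1675.08001 + 1852.22205 + 2048.09711 + 2264.68623 + 45604.56394 = 54959.52875

€54959.53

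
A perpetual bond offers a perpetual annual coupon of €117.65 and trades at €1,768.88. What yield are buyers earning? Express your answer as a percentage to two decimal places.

6.65%

P = C/r ⇒ r = C/P = €117.65/€1,768.88 = 0.066511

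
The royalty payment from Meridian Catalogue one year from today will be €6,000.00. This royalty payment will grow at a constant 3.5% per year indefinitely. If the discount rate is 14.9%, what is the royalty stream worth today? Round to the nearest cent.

€52631.58

Growing perpetuity: P = D₁ / (r − g) = €6,000.0000 / (0.149 − 0.035) = €52,631.58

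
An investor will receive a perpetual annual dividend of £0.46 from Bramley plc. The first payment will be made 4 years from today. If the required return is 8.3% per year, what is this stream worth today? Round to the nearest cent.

£4.36

Value at end of year 3: C / r = £0.46 / 0.083 = £5.5422
Discount to today: PV = £5.5422 / (1 + 0.083)^3 = £5.5422 / 1.270239 = £4.36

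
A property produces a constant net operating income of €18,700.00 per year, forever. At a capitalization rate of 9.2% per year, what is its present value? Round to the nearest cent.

€203260.87

Level perpetuity: PV = C / r = €18,700.00 / 0.092 = €203,260.87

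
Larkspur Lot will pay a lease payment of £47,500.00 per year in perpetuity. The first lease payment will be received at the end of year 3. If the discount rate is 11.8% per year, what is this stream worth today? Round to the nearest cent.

£322053.48

Value at end of year 2: C / r = £47,500.00 / 0.118 = £402,542.3729
Discount to today: PV = £402,542.3729 / (1 + 0.118)^2 = £402,542.3729 / 1.249924 = £322,053.48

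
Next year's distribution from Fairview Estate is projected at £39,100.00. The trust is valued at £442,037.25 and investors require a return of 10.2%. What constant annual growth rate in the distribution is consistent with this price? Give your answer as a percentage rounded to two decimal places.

P = D₁/(r−g) ⇒ g = r − D₁/P = 0.102 − £39,100.00/£442,037.25 = 0.013546

1.35%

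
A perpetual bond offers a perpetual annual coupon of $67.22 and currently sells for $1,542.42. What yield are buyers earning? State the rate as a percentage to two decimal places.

4.36%

P = C/r ⇒ r = C/P = $67.22/$1,542.42 = 0.043581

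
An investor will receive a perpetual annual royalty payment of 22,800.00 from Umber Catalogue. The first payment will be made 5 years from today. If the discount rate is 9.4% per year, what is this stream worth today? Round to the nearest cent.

169331.48

Value at end of year 4: C / r = 22,800.00 / 0.094 = 242,553.1915
Discount to today: PV = 242,553.1915 / (1 + 0.094)^4 = 242,553.1915 / 1.432416 = 169,331.48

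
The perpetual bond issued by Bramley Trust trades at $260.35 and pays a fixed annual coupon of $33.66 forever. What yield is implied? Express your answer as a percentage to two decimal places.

12.93%

P = C/r ⇒ r = C/P = $33.66/$260.35 = 0.129287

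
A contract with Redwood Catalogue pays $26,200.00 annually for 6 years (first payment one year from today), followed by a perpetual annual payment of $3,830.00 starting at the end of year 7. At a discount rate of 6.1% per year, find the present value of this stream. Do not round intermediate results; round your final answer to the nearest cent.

$172442.67

PV of 6-year annuity: $26,200.00 × [1 − (1+0.061)^−6] / 0.061 = 128430.10628
Perpetuity value at year 6: $3,830.00 / 0.061 = 62786.88525
PV of perpetuity: 62786.88525 / (1+0.061)^6 = 44012.56055
Total PV = 128430.10628 + 44012.56055 = 172442.66683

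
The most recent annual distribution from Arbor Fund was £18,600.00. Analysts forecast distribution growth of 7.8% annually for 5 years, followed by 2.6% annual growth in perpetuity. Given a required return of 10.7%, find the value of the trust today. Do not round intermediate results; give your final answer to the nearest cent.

D_1 = 20050.80000
D_2 = 21614.76240
D_3 = 23300.71387
D_4 = 25118.16955
D_5 = 27077.38677
Terminal value at year 5: TV = D_5×(1+g_2)/(r−g_2) = 27781.39883/0.081 = 342980.23247
P_0 = D_1/(1+r)^1 + D_2/(1+r)^2 + D_3/(1+r)^3 + D_4/(1+r)^4 + D_5/(1+r)^5 + TV/(1+r)^5
    = 18112.73713 + 17638.23905 + 17176.17136 + 16726.20842 + 16288.03313 + 206315.08634 = 292256.47542

£292256.48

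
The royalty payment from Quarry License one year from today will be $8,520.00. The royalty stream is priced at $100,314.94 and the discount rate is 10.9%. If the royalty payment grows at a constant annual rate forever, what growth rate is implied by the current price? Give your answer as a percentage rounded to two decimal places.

P = D₁/(r−g) ⇒ g = r − D₁/P = 0.109 − $8,520.00/$100,314.94 = 0.024067

2.41%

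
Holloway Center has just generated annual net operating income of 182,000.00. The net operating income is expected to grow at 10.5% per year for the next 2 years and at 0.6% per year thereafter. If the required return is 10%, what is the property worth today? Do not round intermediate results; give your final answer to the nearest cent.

2332020.21

D_1 = 201110.00000
D_2 = 222226.55000
Terminal value at year 2: TV = D_2×(1+g_2)/(r−g_2) = 223559.90930/0.094 = 2378296.90745
P_0 = D_1/(1+r)^1 + D_2/(1+r)^2 + TV/(1+r)^2
    = 182827.27273 + 183658.30579 + 1965534.63425 = 2332020.21277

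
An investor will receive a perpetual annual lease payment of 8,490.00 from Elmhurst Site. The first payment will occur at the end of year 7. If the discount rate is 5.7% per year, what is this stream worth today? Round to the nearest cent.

Value at end of year 6: C / r = 8,490.00 / 0.057 = 148,947.3684
Discount to today: PV = 148,947.3684 / (1 + 0.057)^6 = 148,947.3684 / 1.394601 = 106,802.87

106802.87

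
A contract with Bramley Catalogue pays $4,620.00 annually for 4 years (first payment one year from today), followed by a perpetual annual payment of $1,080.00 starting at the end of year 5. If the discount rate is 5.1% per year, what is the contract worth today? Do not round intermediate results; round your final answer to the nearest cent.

PV of 4-year annuity: $4,620.00 × [1 − (1+0.051)^−4] / 0.051 = 16344.30824
Perpetuity value at year 4: $1,080.00 / 0.051 = 21176.47059
PV of perpetuity: 21176.47059 / (1+0.051)^4 = 17355.72321
Total PV = 16344.30824 + 17355.72321 = 33700.03145

$33700.03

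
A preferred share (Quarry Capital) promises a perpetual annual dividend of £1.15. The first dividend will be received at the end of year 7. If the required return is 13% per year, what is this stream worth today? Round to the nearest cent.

£4.25

Value at end of year 6: C / r = £1.15 / 0.13 = £8.8462
Discount to today: PV = £8.8462 / (1 + 0.13)^6 = £8.8462 / 2.081952 = £4.25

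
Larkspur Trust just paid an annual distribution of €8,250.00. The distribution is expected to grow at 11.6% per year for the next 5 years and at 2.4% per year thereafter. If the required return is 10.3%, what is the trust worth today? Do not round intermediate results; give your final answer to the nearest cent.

€156120.46

D_1 = 9207.00000
D_2 = 10275.01200
D_3 = 11466.91339
D_4 = 12797.07535
D_5 = 14281.53609
Terminal value at year 5: TV = D_5×(1+g_2)/(r−g_2) = 14624.29295/0.079 = 185117.63230
P_0 = D_1/(1+r)^1 + D_2/(1+r)^2 + D_3/(1+r)^3 + D_4/(1+r)^4 + D_5/(1+r)^5 + TV/(1+r)^5
    = 8347.23481 + 8445.61564 + 8545.15599 + 8645.86952 + 8747.77007 + 113388.81711 = 156120.46315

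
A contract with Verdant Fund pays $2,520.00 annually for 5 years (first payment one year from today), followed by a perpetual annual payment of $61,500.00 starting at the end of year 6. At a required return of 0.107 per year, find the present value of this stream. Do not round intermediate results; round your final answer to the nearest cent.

PV of 5-year annuity: $2,520.00 × [1 − (1+0.107)^−5] / 0.107 = 9384.37692
Perpetuity value at year 5: $61,500.00 / 0.107 = 574766.35514
PV of perpetuity: 574766.35514 / (1+0.107)^5 = 345742.87076
Total PV = 9384.37692 + 345742.87076 = 355127.24768

$355127.25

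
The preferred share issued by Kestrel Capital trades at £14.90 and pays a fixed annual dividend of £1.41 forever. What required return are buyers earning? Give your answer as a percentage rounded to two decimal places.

9.46%

P = C/r ⇒ r = C/P = £1.41/£14.90 = 0.094631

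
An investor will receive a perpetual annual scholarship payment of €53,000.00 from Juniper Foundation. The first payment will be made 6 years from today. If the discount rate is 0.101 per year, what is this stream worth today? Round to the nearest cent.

€324352.99

Value at end of year 5: C / r = €53,000.00 / 0.101 = €524,752.4752
Discount to today: PV = €524,752.4752 / (1 + 0.101)^5 = €524,752.4752 / 1.617844 = €324,352.99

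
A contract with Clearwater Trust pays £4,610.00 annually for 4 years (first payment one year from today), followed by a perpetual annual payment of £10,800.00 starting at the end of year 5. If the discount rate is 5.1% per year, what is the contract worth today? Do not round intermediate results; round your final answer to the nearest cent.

PV of 4-year annuity: £4,610.00 × [1 − (1+0.051)^−4] / 0.051 = 16308.93095
Perpetuity value at year 4: £10,800.00 / 0.051 = 211764.70588
PV of perpetuity: 211764.70588 / (1+0.051)^4 = 173557.23207
Total PV = 16308.93095 + 173557.23207 = 189866.16302

£189866.16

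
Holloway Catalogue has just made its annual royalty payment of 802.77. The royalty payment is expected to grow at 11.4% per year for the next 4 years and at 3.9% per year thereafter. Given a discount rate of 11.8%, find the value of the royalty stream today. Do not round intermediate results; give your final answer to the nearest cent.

D_1 = 894.28578
D_2 = 996.23436
D_3 = 1109.80508
D_4 = 1236.32285
Terminal value at year 4: TV = D_4×(1+g_2)/(r−g_2) = 1284.53945/0.079 = 16259.99298
P_0 = D_1/(1+r)^1 + D_2/(1+r)^2 + D_3/(1+r)^3 + D_4/(1+r)^4 + TV/(1+r)^4
    = 799.89784 + 797.03595 + 794.18430 + 791.34285 + 10407.66104 = 13590.12197

13590.12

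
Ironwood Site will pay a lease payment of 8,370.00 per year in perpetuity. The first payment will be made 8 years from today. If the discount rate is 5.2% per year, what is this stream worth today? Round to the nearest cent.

112878.68

Value at end of year 7: C / r = 8,370.00 / 0.052 = 160,961.5385
Discount to today: PV = 160,961.5385 / (1 + 0.052)^7 = 160,961.5385 / 1.425969 = 112,878.68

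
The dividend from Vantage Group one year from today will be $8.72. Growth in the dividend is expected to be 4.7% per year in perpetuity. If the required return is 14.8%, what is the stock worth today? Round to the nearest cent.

Growing perpetuity: P = D₁ / (r − g) = $8.7200 / (0.148 − 0.047) = $86.34

$86.34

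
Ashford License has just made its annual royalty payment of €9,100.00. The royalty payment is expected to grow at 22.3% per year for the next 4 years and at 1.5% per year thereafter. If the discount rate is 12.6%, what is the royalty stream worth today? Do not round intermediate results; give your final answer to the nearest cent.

€160751.67

D_1 = 11129.30000
D_2 = 13611.13390
D_3 = 16646.41676
D_4 = 20358.56770
Terminal value at year 4: TV = D_4×(1+g_2)/(r−g_2) = 20663.94621/0.111 = 186161.67759
P_0 = D_1/(1+r)^1 + D_2/(1+r)^2 + D_3/(1+r)^3 + D_4/(1+r)^4 + TV/(1+r)^4
    = 9883.92540 + 10735.38256 + 11660.18905 + 12664.66360 + 115807.50947 = 160751.67008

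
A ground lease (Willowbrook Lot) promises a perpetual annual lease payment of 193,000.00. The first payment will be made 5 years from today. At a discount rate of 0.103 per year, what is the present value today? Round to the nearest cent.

1265954.32

Value at end of year 4: C / r = 193,000.00 / 0.103 = 1,873,786.4078
Discount to today: PV = 1,873,786.4078 / (1 + 0.103)^4 = 1,873,786.4078 / 1.480137 = 1,265,954.32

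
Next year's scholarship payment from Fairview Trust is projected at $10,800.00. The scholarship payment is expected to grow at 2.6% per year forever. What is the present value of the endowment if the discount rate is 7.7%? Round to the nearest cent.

Growing perpetuity: P = D₁ / (r − g) = $10,800.0000 / (0.077 − 0.026) = $211,764.71

$211764.71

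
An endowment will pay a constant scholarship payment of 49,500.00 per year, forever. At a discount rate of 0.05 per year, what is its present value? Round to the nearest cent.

990000.00

Level perpetuity: PV = C / r = 49,500.00 / 0.05 = 990,000.00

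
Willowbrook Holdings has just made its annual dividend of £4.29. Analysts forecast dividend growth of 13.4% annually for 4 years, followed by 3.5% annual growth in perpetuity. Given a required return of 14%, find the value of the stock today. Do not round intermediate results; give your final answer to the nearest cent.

£58.34

D_1 = 4.86486
D_2 = 5.51675
D_3 = 6.25600
D_4 = 7.09430
Terminal value at year 4: TV = D_4×(1+g_2)/(r−g_2) = 7.34260/0.105 = 69.92952
P_0 = D_1/(1+r)^1 + D_2/(1+r)^2 + D_3/(1+r)^3 + D_4/(1+r)^4 + TV/(1+r)^4
    = 4.26742 + 4.24496 + 4.22262 + 4.20039 + 41.40389 = 58.33929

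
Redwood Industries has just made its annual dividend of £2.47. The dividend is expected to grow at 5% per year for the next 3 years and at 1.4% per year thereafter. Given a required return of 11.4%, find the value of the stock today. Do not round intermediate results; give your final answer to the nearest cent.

£27.56

D_1 = 2.59350
D_2 = 2.72317
D_3 = 2.85933
Terminal value at year 3: TV = D_3×(1+g_2)/(r−g_2) = 2.89936/0.1 = 28.99364
P_0 = D_1/(1+r)^1 + D_2/(1+r)^2 + D_3/(1+r)^3 + TV/(1+r)^3
    = 2.32810 + 2.19435 + 2.06828 + 20.97236 = 27.56308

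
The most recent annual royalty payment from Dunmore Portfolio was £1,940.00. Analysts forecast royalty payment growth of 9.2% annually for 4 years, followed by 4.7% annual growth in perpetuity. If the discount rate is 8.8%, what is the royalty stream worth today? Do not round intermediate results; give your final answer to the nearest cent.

D_1 = 2118.48000
D_2 = 2313.38016
D_3 = 2526.21113
D_4 = 2758.62256
Terminal value at year 4: TV = D_4×(1+g_2)/(r−g_2) = 2888.27782/0.041 = 70445.80047
P_0 = D_1/(1+r)^1 + D_2/(1+r)^2 + D_3/(1+r)^3 + D_4/(1+r)^4 + TV/(1+r)^4
    = 1947.13235 + 1954.29093 + 1961.47582 + 1968.68713 + 50273.54693 = 58105.13316

£58105.13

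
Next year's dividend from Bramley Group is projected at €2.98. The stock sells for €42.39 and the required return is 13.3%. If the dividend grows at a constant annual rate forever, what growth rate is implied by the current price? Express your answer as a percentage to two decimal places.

P = D₁/(r−g) ⇒ g = r − D₁/P = 0.133 − €2.98/€42.39 = 0.062700

6.27%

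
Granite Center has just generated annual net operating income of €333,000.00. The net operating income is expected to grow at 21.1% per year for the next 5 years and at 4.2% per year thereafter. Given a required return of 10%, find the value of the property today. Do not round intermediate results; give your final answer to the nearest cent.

€11916983.80

D_1 = 403263.00000
D_2 = 488351.49300
D_3 = 591393.65802
D_4 = 716177.71987
D_5 = 867291.21876
Terminal value at year 5: TV = D_5×(1+g_2)/(r−g_2) = 903717.44995/0.058 = 15581335.34389
P_0 = D_1/(1+r)^1 + D_2/(1+r)^2 + D_3/(1+r)^3 + D_4/(1+r)^4 + D_5/(1+r)^5 + TV/(1+r)^5
    = 366602.72727 + 403596.27521 + 444322.80843 + 489159.01910 + 538519.61103 + 9674783.35675 = 11916983.79779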